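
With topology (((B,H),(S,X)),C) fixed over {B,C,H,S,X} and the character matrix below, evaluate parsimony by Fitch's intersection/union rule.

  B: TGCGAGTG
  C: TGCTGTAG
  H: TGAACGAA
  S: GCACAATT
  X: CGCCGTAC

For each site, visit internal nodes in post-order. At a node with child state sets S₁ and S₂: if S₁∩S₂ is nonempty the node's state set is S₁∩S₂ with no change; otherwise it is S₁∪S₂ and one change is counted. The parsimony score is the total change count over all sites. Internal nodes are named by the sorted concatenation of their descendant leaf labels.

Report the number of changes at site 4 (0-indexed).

site 0, node BH: B={T} ∩ H={T} → {T} (+0)
site 0, node SX: S={G} ∪ X={C} → {C,G} (+1)
site 0, node BHSX: BH={T} ∪ SX={C,G} → {C,G,T} (+1)
site 0, node BCHSX: BHSX={C,G,T} ∩ C={T} → {T} (+0)
site 1, node BH: B={G} ∩ H={G} → {G} (+0)
site 1, node SX: S={C} ∪ X={G} → {C,G} (+1)
site 1, node BHSX: BH={G} ∩ SX={C,G} → {G} (+0)
site 1, node BCHSX: BHSX={G} ∩ C={G} → {G} (+0)
site 2, node BH: B={C} ∪ H={A} → {A,C} (+1)
site 2, node SX: S={A} ∪ X={C} → {A,C} (+1)
site 2, node BHSX: BH={A,C} ∩ SX={A,C} → {A,C} (+0)
site 2, node BCHSX: BHSX={A,C} ∩ C={C} → {C} (+0)
site 3, node BH: B={G} ∪ H={A} → {A,G} (+1)
site 3, node SX: S={C} ∩ X={C} → {C} (+0)
site 3, node BHSX: BH={A,G} ∪ SX={C} → {A,C,G} (+1)
site 3, node BCHSX: BHSX={A,C,G} ∪ C={T} → {A,C,G,T} (+1)
site 4, node BH: B={A} ∪ H={C} → {A,C} (+1)
site 4, node SX: S={A} ∪ X={G} → {A,G} (+1)
site 4, node BHSX: BH={A,C} ∩ SX={A,G} → {A} (+0)
site 4, node BCHSX: BHSX={A} ∪ C={G} → {A,G} (+1)
site 5, node BH: B={G} ∩ H={G} → {G} (+0)
site 5, node SX: S={A} ∪ X={T} → {A,T} (+1)
site 5, node BHSX: BH={G} ∪ SX={A,T} → {A,G,T} (+1)
site 5, node BCHSX: BHSX={A,G,T} ∩ C={T} → {T} (+0)
site 6, node BH: B={T} ∪ H={A} → {A,T} (+1)
site 6, node SX: S={T} ∪ X={A} → {A,T} (+1)
site 6, node BHSX: BH={A,T} ∩ SX={A,T} → {A,T} (+0)
site 6, node BCHSX: BHSX={A,T} ∩ C={A} → {A} (+0)
site 7, node BH: B={G} ∪ H={A} → {A,G} (+1)
site 7, node SX: S={T} ∪ X={C} → {C,T} (+1)
site 7, node BHSX: BH={A,G} ∪ SX={C,T} → {A,C,G,T} (+1)
site 7, node BCHSX: BHSX={A,C,G,T} ∩ C={G} → {G} (+0)
per-site changes: [2, 1, 2, 3, 3, 2, 2, 3]; total = 18

3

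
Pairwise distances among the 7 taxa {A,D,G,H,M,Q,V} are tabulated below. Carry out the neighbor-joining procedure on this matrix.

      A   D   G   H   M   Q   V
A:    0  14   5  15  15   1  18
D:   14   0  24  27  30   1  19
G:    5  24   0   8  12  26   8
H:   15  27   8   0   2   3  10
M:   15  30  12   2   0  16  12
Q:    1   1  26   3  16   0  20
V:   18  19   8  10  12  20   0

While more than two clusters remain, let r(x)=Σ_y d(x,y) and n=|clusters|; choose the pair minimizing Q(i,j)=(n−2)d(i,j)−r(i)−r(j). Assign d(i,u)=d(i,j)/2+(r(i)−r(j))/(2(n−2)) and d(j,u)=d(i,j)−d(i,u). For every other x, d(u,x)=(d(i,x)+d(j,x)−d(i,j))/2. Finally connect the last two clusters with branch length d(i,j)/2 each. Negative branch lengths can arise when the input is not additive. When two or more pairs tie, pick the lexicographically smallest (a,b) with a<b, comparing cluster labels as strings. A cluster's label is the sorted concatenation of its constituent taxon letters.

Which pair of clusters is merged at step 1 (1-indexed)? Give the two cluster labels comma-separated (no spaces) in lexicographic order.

D,Q

1. join D+Q (d=1, Q=-177) ⇒ DQ; edges |D|=53/10, |Q|=-43/10
  updated: d(A,DQ)=7, d(DQ,G)=49/2, d(DQ,H)=29/2, d(DQ,M)=45/2, d(DQ,V)=19
2. join A+DQ (d=7, Q=-239/2) ⇒ ADQ; edges |A|=1/16, |DQ|=111/16
  updated: d(ADQ,G)=45/4, d(ADQ,H)=45/4, d(ADQ,M)=61/4, d(ADQ,V)=15
3. join H+M (d=2, Q=-133/2) ⇒ HM; edges |H|=-2/3, |M|=8/3
  updated: d(ADQ,HM)=49/4, d(G,HM)=9, d(HM,V)=10
4. join ADQ+HM (d=49/4, Q=-181/4) ⇒ ADHMQ; edges |ADQ|=127/16, |HM|=69/16
  updated: d(ADHMQ,G)=4, d(ADHMQ,V)=51/8
5. join ADHMQ+G (d=4, Q=-147/8) ⇒ ADGHMQ; edges |ADHMQ|=19/16, |G|=45/16
  updated: d(ADGHMQ,V)=83/16
6. join ADGHMQ+V (d=83/16) ⇒ ADGHMQV; edges |ADGHMQ|=83/32, |V|=83/32
final tree: ((((A:1/16,(D:53/10,Q:-43/10):111/16):127/16,(H:-2/3,M:8/3):69/16):19/16,G:45/16):83/32,V:83/32)
total length: 503/16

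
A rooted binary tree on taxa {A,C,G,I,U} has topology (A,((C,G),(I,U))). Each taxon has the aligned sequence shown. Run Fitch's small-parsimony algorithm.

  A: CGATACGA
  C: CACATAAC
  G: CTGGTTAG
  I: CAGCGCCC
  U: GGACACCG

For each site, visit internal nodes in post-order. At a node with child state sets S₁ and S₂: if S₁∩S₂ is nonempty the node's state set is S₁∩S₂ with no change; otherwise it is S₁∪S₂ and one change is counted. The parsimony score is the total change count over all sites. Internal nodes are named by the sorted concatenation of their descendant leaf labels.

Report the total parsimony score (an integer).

19

CG@0: {C} ∩ {C} = {C} (intersection, +0)
IU@0: {C} ∪ {G} = {C,G} (union, +1)
CGIU@0: {C} ∩ {C,G} = {C} (intersection, +0)
ACGIU@0: {C} ∩ {C} = {C} (intersection, +0)
CG@1: {A} ∪ {T} = {A,T} (union, +1)
IU@1: {A} ∪ {G} = {A,G} (union, +1)
CGIU@1: {A,T} ∩ {A,G} = {A} (intersection, +0)
ACGIU@1: {G} ∪ {A} = {A,G} (union, +1)
CG@2: {C} ∪ {G} = {C,G} (union, +1)
IU@2: {G} ∪ {A} = {A,G} (union, +1)
CGIU@2: {C,G} ∩ {A,G} = {G} (intersection, +0)
ACGIU@2: {A} ∪ {G} = {A,G} (union, +1)
CG@3: {A} ∪ {G} = {A,G} (union, +1)
IU@3: {C} ∩ {C} = {C} (intersection, +0)
CGIU@3: {A,G} ∪ {C} = {A,C,G} (union, +1)
ACGIU@3: {T} ∪ {A,C,G} = {A,C,G,T} (union, +1)
CG@4: {T} ∩ {T} = {T} (intersection, +0)
IU@4: {G} ∪ {A} = {A,G} (union, +1)
CGIU@4: {T} ∪ {A,G} = {A,G,T} (union, +1)
ACGIU@4: {A} ∩ {A,G,T} = {A} (intersection, +0)
CG@5: {A} ∪ {T} = {A,T} (union, +1)
IU@5: {C} ∩ {C} = {C} (intersection, +0)
CGIU@5: {A,T} ∪ {C} = {A,C,T} (union, +1)
ACGIU@5: {C} ∩ {A,C,T} = {C} (intersection, +0)
CG@6: {A} ∩ {A} = {A} (intersection, +0)
IU@6: {C} ∩ {C} = {C} (intersection, +0)
CGIU@6: {A} ∪ {C} = {A,C} (union, +1)
ACGIU@6: {G} ∪ {A,C} = {A,C,G} (union, +1)
CG@7: {C} ∪ {G} = {C,G} (union, +1)
IU@7: {C} ∪ {G} = {C,G} (union, +1)
CGIU@7: {C,G} ∩ {C,G} = {C,G} (intersection, +0)
ACGIU@7: {A} ∪ {C,G} = {A,C,G} (union, +1)
per-site changes: [1, 3, 3, 3, 2, 2, 2, 3]; total = 19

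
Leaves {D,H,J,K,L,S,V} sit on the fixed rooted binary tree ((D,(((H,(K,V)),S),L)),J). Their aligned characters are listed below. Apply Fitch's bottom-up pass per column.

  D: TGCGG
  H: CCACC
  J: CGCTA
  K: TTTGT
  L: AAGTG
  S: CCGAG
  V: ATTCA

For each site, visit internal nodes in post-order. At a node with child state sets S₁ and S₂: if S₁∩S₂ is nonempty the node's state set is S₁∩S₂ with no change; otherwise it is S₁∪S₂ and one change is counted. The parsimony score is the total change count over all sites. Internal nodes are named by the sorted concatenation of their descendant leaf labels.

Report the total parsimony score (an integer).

[col 0] KV: children K:{T}, V:{A} ∪→ {A,T}; cost 1
[col 0] HKV: children H:{C}, KV:{A,T} ∪→ {A,C,T}; cost 1
[col 0] HKSV: children HKV:{A,C,T}, S:{C} ∩→ {C}; cost 0
[col 0] HKLSV: children HKSV:{C}, L:{A} ∪→ {A,C}; cost 1
[col 0] DHKLSV: children D:{T}, HKLSV:{A,C} ∪→ {A,C,T}; cost 1
[col 0] DHJKLSV: children DHKLSV:{A,C,T}, J:{C} ∩→ {C}; cost 0
[col 1] KV: children K:{T}, V:{T} ∩→ {T}; cost 0
[col 1] HKV: children H:{C}, KV:{T} ∪→ {C,T}; cost 1
[col 1] HKSV: children HKV:{C,T}, S:{C} ∩→ {C}; cost 0
[col 1] HKLSV: children HKSV:{C}, L:{A} ∪→ {A,C}; cost 1
[col 1] DHKLSV: children D:{G}, HKLSV:{A,C} ∪→ {A,C,G}; cost 1
[col 1] DHJKLSV: children DHKLSV:{A,C,G}, J:{G} ∩→ {G}; cost 0
[col 2] KV: children K:{T}, V:{T} ∩→ {T}; cost 0
[col 2] HKV: children H:{A}, KV:{T} ∪→ {A,T}; cost 1
[col 2] HKSV: children HKV:{A,T}, S:{G} ∪→ {A,G,T}; cost 1
[col 2] HKLSV: children HKSV:{A,G,T}, L:{G} ∩→ {G}; cost 0
[col 2] DHKLSV: children D:{C}, HKLSV:{G} ∪→ {C,G}; cost 1
[col 2] DHJKLSV: children DHKLSV:{C,G}, J:{C} ∩→ {C}; cost 0
[col 3] KV: children K:{G}, V:{C} ∪→ {C,G}; cost 1
[col 3] HKV: children H:{C}, KV:{C,G} ∩→ {C}; cost 0
[col 3] HKSV: children HKV:{C}, S:{A} ∪→ {A,C}; cost 1
[col 3] HKLSV: children HKSV:{A,C}, L:{T} ∪→ {A,C,T}; cost 1
[col 3] DHKLSV: children D:{G}, HKLSV:{A,C,T} ∪→ {A,C,G,T}; cost 1
[col 3] DHJKLSV: children DHKLSV:{A,C,G,T}, J:{T} ∩→ {T}; cost 0
[col 4] KV: children K:{T}, V:{A} ∪→ {A,T}; cost 1
[col 4] HKV: children H:{C}, KV:{A,T} ∪→ {A,C,T}; cost 1
[col 4] HKSV: children HKV:{A,C,T}, S:{G} ∪→ {A,C,G,T}; cost 1
[col 4] HKLSV: children HKSV:{A,C,G,T}, L:{G} ∩→ {G}; cost 0
[col 4] DHKLSV: children D:{G}, HKLSV:{G} ∩→ {G}; cost 0
[col 4] DHJKLSV: children DHKLSV:{G}, J:{A} ∪→ {A,G}; cost 1
per-site changes: [4, 3, 3, 4, 4]; total = 18

18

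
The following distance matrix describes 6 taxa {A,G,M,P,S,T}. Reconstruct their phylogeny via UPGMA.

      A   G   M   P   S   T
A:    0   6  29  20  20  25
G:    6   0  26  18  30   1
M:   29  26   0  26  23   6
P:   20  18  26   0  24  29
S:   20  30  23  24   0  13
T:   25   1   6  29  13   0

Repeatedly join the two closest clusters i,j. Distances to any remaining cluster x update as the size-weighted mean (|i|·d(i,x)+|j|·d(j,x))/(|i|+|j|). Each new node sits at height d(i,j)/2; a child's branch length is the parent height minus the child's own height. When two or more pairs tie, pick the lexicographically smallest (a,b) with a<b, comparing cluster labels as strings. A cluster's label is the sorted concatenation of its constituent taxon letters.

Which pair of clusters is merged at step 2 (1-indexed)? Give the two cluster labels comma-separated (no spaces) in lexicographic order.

A,GT

step 1: merge (G,T) at d=1; branch lengths G→1/2, T→1/2; new cluster GT
  updated: d(A,GT)=31/2, d(GT,M)=16, d(GT,P)=47/2, d(GT,S)=43/2
step 2: merge (A,GT) at d=31/2; branch lengths A→31/4, GT→29/4; new cluster AGT
  updated: d(AGT,M)=61/3, d(AGT,P)=67/3, d(AGT,S)=21
step 3: merge (AGT,M) at d=61/3; branch lengths AGT→29/12, M→61/6; new cluster AGMT
  updated: d(AGMT,P)=93/4, d(AGMT,S)=43/2
step 4: merge (AGMT,S) at d=43/2; branch lengths AGMT→7/12, S→43/4; new cluster AGMST
  updated: d(AGMST,P)=117/5
step 5: merge (AGMST,P) at d=117/5; branch lengths AGMST→19/20, P→117/10; new cluster AGMPST
final tree: ((((A:31/4,(G:1/2,T:1/2):29/4):29/12,M:61/6):7/12,S:43/4):19/20,P:117/10)
total length: 1577/30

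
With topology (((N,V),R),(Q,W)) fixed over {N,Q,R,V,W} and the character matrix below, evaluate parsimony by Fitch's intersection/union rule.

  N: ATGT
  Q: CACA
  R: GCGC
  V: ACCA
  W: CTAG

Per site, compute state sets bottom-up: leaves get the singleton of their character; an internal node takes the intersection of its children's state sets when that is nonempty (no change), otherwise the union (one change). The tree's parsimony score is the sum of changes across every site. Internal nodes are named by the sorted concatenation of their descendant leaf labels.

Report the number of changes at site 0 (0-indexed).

site 0, node NV: N={A} ∩ V={A} → {A} (+0)
site 0, node NRV: NV={A} ∪ R={G} → {A,G} (+1)
site 0, node QW: Q={C} ∩ W={C} → {C} (+0)
site 0, node NQRVW: NRV={A,G} ∪ QW={C} → {A,C,G} (+1)
site 1, node NV: N={T} ∪ V={C} → {C,T} (+1)
site 1, node NRV: NV={C,T} ∩ R={C} → {C} (+0)
site 1, node QW: Q={A} ∪ W={T} → {A,T} (+1)
site 1, node NQRVW: NRV={C} ∪ QW={A,T} → {A,C,T} (+1)
site 2, node NV: N={G} ∪ V={C} → {C,G} (+1)
site 2, node NRV: NV={C,G} ∩ R={G} → {G} (+0)
site 2, node QW: Q={C} ∪ W={A} → {A,C} (+1)
site 2, node NQRVW: NRV={G} ∪ QW={A,C} → {A,C,G} (+1)
site 3, node NV: N={T} ∪ V={A} → {A,T} (+1)
site 3, node NRV: NV={A,T} ∪ R={C} → {A,C,T} (+1)
site 3, node QW: Q={A} ∪ W={G} → {A,G} (+1)
site 3, node NQRVW: NRV={A,C,T} ∩ QW={A,G} → {A} (+0)
per-site changes: [2, 3, 3, 3]; total = 11

2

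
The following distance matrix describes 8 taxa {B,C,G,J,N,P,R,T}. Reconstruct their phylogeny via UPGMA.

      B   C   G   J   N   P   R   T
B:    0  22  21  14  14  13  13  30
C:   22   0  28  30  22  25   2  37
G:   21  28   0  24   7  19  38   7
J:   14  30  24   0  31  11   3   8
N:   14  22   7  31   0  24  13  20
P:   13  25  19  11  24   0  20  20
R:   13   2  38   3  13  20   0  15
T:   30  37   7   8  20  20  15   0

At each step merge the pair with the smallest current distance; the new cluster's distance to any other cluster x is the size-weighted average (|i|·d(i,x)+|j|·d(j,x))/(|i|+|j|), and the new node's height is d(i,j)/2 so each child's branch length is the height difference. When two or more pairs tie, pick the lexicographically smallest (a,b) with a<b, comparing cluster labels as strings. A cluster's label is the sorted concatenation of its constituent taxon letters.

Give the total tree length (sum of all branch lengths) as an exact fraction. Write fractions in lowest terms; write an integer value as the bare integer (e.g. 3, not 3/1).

step 1: merge (C,R) at d=2; branch lengths C→1, R→1; new cluster CR
  updated: d(B,CR)=35/2, d(CR,G)=33, d(CR,J)=33/2, d(CR,N)=35/2, d(CR,P)=45/2, d(CR,T)=26
step 2: merge (G,N) at d=7; branch lengths G→7/2, N→7/2; new cluster GN
  updated: d(B,GN)=35/2, d(CR,GN)=101/4, d(GN,J)=55/2, d(GN,P)=43/2, d(GN,T)=27/2
step 3: merge (J,T) at d=8; branch lengths J→4, T→4; new cluster JT
  updated: d(B,JT)=22, d(CR,JT)=85/4, d(GN,JT)=41/2, d(JT,P)=31/2
step 4: merge (B,P) at d=13; branch lengths B→13/2, P→13/2; new cluster BP
  updated: d(BP,CR)=20, d(BP,GN)=39/2, d(BP,JT)=75/4
step 5: merge (BP,JT) at d=75/4; branch lengths BP→23/8, JT→43/8; new cluster BJPT
  updated: d(BJPT,CR)=165/8, d(BJPT,GN)=20
step 6: merge (BJPT,GN) at d=20; branch lengths BJPT→5/8, GN→13/2; new cluster BGJNPT
  updated: d(BGJNPT,CR)=133/6
step 7: merge (BGJNPT,CR) at d=133/6; branch lengths BGJNPT→13/12, CR→121/12; new cluster BCGJNPRT
final tree: ((((B:13/2,P:13/2):23/8,(J:4,T:4):43/8):5/8,(G:7/2,N:7/2):13/2):13/12,(C:1,R:1):121/12)
total length: 1357/24

1357/24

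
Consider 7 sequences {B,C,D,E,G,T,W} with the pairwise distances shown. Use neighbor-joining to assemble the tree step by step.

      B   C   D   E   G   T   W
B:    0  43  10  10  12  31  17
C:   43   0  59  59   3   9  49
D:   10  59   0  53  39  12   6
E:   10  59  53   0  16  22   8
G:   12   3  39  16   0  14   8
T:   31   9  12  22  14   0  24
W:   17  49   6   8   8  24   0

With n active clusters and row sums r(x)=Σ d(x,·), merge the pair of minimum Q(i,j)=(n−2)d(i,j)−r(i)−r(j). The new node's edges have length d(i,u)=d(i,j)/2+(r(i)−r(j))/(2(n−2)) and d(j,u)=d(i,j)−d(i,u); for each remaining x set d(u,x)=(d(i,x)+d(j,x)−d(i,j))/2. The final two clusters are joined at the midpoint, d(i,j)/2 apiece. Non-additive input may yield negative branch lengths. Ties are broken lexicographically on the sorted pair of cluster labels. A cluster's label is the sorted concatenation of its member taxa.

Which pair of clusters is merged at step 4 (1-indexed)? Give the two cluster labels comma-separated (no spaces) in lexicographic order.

1. join C+G (d=3, Q=-299) ⇒ CG; edges |C|=29/2, |G|=-23/2
  updated: d(B,CG)=26, d(CG,D)=95/2, d(CG,E)=36, d(CG,T)=10, d(CG,W)=27
2. join CG+T (d=10, Q=-411/2) ⇒ CGT; edges |CG|=175/16, |T|=-15/16
  updated: d(B,CGT)=47/2, d(CGT,D)=99/4, d(CGT,E)=24, d(CGT,W)=41/2
3. join D+W (d=6, Q=-509/4) ⇒ DW; edges |D|=241/24, |W|=-97/24
  updated: d(B,DW)=21/2, d(CGT,DW)=157/8, d(DW,E)=55/2
4. join B+E (d=10, Q=-171/2) ⇒ BE; edges |B|=5/8, |E|=75/8
  updated: d(BE,CGT)=75/4, d(BE,DW)=14
5. join BE+CGT (d=75/4, Q=-419/8) ⇒ BCEGT; edges |BE|=105/16, |CGT|=195/16
  updated: d(BCEGT,DW)=119/16
6. join BCEGT+DW (d=119/16) ⇒ BCDEGTW; edges |BCEGT|=119/32, |DW|=119/32
final tree: (((B:5/8,E:75/8):105/16,((C:29/2,G:-23/2):175/16,T:-15/16):195/16):119/32,(D:241/24,W:-97/24):119/32)
total length: 883/16

B,E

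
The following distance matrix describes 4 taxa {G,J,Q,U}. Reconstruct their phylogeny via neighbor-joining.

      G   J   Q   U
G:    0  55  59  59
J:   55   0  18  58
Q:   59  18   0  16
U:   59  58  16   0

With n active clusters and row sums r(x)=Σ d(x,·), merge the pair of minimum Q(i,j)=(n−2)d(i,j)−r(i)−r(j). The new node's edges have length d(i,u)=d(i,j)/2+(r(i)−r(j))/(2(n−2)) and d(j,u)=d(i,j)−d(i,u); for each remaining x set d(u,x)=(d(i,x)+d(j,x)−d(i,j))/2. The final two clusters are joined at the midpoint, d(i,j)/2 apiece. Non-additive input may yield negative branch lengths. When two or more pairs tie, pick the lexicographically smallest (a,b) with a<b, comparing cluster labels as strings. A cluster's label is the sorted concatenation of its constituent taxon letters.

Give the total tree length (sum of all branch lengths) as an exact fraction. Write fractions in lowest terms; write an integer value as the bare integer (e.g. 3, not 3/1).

iteration 1: select G,J (d=55, Q=-194); attach at lengths (38, 17); label the merged cluster GJ
  updated: d(GJ,Q)=11, d(GJ,U)=31
iteration 2: select GJ,Q (d=11, Q=-58); attach at lengths (13, -2); label the merged cluster GJQ
  updated: d(GJQ,U)=18
iteration 3: select GJQ,U (d=18); attach at lengths (9, 9); label the merged cluster GJQU
final tree: (((G:38,J:17):13,Q:-2):9,U:9)
total length: 84

84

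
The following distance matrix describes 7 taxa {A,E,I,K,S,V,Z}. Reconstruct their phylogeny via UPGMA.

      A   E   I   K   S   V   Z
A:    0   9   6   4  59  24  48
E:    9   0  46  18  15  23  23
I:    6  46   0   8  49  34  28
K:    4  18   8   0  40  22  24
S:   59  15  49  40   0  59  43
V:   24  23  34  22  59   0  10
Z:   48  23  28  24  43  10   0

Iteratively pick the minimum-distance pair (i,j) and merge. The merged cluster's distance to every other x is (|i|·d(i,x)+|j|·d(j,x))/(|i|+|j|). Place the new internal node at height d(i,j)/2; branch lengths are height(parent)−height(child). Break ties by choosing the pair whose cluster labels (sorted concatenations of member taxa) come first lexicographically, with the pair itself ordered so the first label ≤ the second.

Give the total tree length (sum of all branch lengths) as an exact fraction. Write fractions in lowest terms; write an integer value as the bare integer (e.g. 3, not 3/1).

1. join A+K (d=4) ⇒ AK; edges |A|=2, |K|=2
  updated: d(AK,E)=27/2, d(AK,I)=7, d(AK,S)=99/2, d(AK,V)=23, d(AK,Z)=36
2. join AK+I (d=7) ⇒ AIK; edges |AK|=3/2, |I|=7/2
  updated: d(AIK,E)=73/3, d(AIK,S)=148/3, d(AIK,V)=80/3, d(AIK,Z)=100/3
3. join V+Z (d=10) ⇒ VZ; edges |V|=5, |Z|=5
  updated: d(AIK,VZ)=30, d(E,VZ)=23, d(S,VZ)=51
4. join E+S (d=15) ⇒ ES; edges |E|=15/2, |S|=15/2
  updated: d(AIK,ES)=221/6, d(ES,VZ)=37
5. join AIK+VZ (d=30) ⇒ AIKVZ; edges |AIK|=23/2, |VZ|=10
  updated: d(AIKVZ,ES)=369/10
6. join AIKVZ+ES (d=369/10) ⇒ AEIKSVZ; edges |AIKVZ|=69/20, |ES|=219/20
final tree: ((((A:2,K:2):3/2,I:7/2):23/2,(V:5,Z:5):10):69/20,(E:15/2,S:15/2):219/20)
total length: 699/10

699/10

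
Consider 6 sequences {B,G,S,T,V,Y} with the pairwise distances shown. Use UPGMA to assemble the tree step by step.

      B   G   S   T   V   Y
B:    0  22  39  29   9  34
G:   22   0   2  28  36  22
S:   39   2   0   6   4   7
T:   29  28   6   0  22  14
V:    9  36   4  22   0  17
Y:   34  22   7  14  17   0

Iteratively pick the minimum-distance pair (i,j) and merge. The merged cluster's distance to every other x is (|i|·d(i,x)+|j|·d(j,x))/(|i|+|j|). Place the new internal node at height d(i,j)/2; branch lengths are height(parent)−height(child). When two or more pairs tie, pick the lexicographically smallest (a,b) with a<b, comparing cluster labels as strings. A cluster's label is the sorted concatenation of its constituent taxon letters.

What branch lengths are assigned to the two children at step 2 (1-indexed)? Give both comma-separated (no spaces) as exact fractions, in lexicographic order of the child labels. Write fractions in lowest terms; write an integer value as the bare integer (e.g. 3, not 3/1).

9/2,9/2

1. join G+S (d=2) ⇒ GS; edges |G|=1, |S|=1
  updated: d(B,GS)=61/2, d(GS,T)=17, d(GS,V)=20, d(GS,Y)=29/2
2. join B+V (d=9) ⇒ BV; edges |B|=9/2, |V|=9/2
  updated: d(BV,GS)=101/4, d(BV,T)=51/2, d(BV,Y)=51/2
3. join T+Y (d=14) ⇒ TY; edges |T|=7, |Y|=7
  updated: d(BV,TY)=51/2, d(GS,TY)=63/4
4. join GS+TY (d=63/4) ⇒ GSTY; edges |GS|=55/8, |TY|=7/8
  updated: d(BV,GSTY)=203/8
5. join BV+GSTY (d=203/8) ⇒ BGSTVY; edges |BV|=131/16, |GSTY|=77/16
final tree: ((B:9/2,V:9/2):131/16,((G:1,S:1):55/8,(T:7,Y:7):7/8):77/16)
total length: 183/4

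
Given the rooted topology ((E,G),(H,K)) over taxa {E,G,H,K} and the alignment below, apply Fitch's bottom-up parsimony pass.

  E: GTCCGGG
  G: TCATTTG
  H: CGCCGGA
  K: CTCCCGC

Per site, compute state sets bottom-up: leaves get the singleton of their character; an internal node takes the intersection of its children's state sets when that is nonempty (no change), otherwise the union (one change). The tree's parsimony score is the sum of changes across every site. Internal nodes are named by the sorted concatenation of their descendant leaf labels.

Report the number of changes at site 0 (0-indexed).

2

[col 0] EG: children E:{G}, G:{T} ∪→ {G,T}; cost 1
[col 0] HK: children H:{C}, K:{C} ∩→ {C}; cost 0
[col 0] EGHK: children EG:{G,T}, HK:{C} ∪→ {C,G,T}; cost 1
[col 1] EG: children E:{T}, G:{C} ∪→ {C,T}; cost 1
[col 1] HK: children H:{G}, K:{T} ∪→ {G,T}; cost 1
[col 1] EGHK: children EG:{C,T}, HK:{G,T} ∩→ {T}; cost 0
[col 2] EG: children E:{C}, G:{A} ∪→ {A,C}; cost 1
[col 2] HK: children H:{C}, K:{C} ∩→ {C}; cost 0
[col 2] EGHK: children EG:{A,C}, HK:{C} ∩→ {C}; cost 0
[col 3] EG: children E:{C}, G:{T} ∪→ {C,T}; cost 1
[col 3] HK: children H:{C}, K:{C} ∩→ {C}; cost 0
[col 3] EGHK: children EG:{C,T}, HK:{C} ∩→ {C}; cost 0
[col 4] EG: children E:{G}, G:{T} ∪→ {G,T}; cost 1
[col 4] HK: children H:{G}, K:{C} ∪→ {C,G}; cost 1
[col 4] EGHK: children EG:{G,T}, HK:{C,G} ∩→ {G}; cost 0
[col 5] EG: children E:{G}, G:{T} ∪→ {G,T}; cost 1
[col 5] HK: children H:{G}, K:{G} ∩→ {G}; cost 0
[col 5] EGHK: children EG:{G,T}, HK:{G} ∩→ {G}; cost 0
[col 6] EG: children E:{G}, G:{G} ∩→ {G}; cost 0
[col 6] HK: children H:{A}, K:{C} ∪→ {A,C}; cost 1
[col 6] EGHK: children EG:{G}, HK:{A,C} ∪→ {A,C,G}; cost 1
per-site changes: [2, 2, 1, 1, 2, 1, 2]; total = 11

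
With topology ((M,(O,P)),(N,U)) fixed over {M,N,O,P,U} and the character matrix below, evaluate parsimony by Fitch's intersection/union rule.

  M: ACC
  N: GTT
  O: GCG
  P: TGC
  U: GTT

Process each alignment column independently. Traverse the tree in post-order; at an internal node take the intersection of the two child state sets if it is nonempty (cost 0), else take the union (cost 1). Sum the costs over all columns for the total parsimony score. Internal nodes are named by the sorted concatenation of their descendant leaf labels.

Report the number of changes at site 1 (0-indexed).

[col 0] OP: children O:{G}, P:{T} ∪→ {G,T}; cost 1
[col 0] MOP: children M:{A}, OP:{G,T} ∪→ {A,G,T}; cost 1
[col 0] NU: children N:{G}, U:{G} ∩→ {G}; cost 0
[col 0] MNOPU: children MOP:{A,G,T}, NU:{G} ∩→ {G}; cost 0
[col 1] OP: children O:{C}, P:{G} ∪→ {C,G}; cost 1
[col 1] MOP: children M:{C}, OP:{C,G} ∩→ {C}; cost 0
[col 1] NU: children N:{T}, U:{T} ∩→ {T}; cost 0
[col 1] MNOPU: children MOP:{C}, NU:{T} ∪→ {C,T}; cost 1
[col 2] OP: children O:{G}, P:{C} ∪→ {C,G}; cost 1
[col 2] MOP: children M:{C}, OP:{C,G} ∩→ {C}; cost 0
[col 2] NU: children N:{T}, U:{T} ∩→ {T}; cost 0
[col 2] MNOPU: children MOP:{C}, NU:{T} ∪→ {C,T}; cost 1
per-site changes: [2, 2, 2]; total = 6

2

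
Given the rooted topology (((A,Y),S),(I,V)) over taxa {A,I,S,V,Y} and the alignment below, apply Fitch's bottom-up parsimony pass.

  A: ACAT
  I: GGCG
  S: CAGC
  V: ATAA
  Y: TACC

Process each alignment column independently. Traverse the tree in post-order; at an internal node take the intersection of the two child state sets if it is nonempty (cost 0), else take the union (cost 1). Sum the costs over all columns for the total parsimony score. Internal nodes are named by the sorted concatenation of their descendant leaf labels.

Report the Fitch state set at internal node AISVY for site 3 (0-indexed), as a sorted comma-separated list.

A,C,G

[col 0] AY: children A:{A}, Y:{T} ∪→ {A,T}; cost 1
[col 0] ASY: children AY:{A,T}, S:{C} ∪→ {A,C,T}; cost 1
[col 0] IV: children I:{G}, V:{A} ∪→ {A,G}; cost 1
[col 0] AISVY: children ASY:{A,C,T}, IV:{A,G} ∩→ {A}; cost 0
[col 1] AY: children A:{C}, Y:{A} ∪→ {A,C}; cost 1
[col 1] ASY: children AY:{A,C}, S:{A} ∩→ {A}; cost 0
[col 1] IV: children I:{G}, V:{T} ∪→ {G,T}; cost 1
[col 1] AISVY: children ASY:{A}, IV:{G,T} ∪→ {A,G,T}; cost 1
[col 2] AY: children A:{A}, Y:{C} ∪→ {A,C}; cost 1
[col 2] ASY: children AY:{A,C}, S:{G} ∪→ {A,C,G}; cost 1
[col 2] IV: children I:{C}, V:{A} ∪→ {A,C}; cost 1
[col 2] AISVY: children ASY:{A,C,G}, IV:{A,C} ∩→ {A,C}; cost 0
[col 3] AY: children A:{T}, Y:{C} ∪→ {C,T}; cost 1
[col 3] ASY: children AY:{C,T}, S:{C} ∩→ {C}; cost 0
[col 3] IV: children I:{G}, V:{A} ∪→ {A,G}; cost 1
[col 3] AISVY: children ASY:{C}, IV:{A,G} ∪→ {A,C,G}; cost 1
per-site changes: [3, 3, 3, 3]; total = 12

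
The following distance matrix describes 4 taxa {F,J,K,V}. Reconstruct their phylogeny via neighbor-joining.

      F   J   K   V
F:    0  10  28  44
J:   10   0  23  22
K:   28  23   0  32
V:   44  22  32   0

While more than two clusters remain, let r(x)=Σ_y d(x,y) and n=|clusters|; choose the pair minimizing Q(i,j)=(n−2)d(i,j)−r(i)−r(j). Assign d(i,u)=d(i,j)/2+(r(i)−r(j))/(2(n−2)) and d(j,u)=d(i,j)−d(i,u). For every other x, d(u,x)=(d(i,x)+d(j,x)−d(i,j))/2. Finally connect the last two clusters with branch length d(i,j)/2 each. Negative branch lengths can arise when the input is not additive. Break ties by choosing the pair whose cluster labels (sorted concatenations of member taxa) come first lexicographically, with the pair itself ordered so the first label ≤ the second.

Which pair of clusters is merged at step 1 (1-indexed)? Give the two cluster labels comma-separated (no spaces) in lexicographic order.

F,J

step 1: merge (F,J) at d=10, Q=-117; branch lengths F→47/4, J→-7/4; new cluster FJ
  updated: d(FJ,K)=41/2, d(FJ,V)=28
step 2: merge (FJ,K) at d=41/2, Q=-161/2; branch lengths FJ→33/4, K→49/4; new cluster FJK
  updated: d(FJK,V)=79/4
step 3: merge (FJK,V) at d=79/4; branch lengths FJK→79/8, V→79/8; new cluster FJKV
final tree: (((F:47/4,J:-7/4):33/4,K:49/4):79/8,V:79/8)
total length: 201/4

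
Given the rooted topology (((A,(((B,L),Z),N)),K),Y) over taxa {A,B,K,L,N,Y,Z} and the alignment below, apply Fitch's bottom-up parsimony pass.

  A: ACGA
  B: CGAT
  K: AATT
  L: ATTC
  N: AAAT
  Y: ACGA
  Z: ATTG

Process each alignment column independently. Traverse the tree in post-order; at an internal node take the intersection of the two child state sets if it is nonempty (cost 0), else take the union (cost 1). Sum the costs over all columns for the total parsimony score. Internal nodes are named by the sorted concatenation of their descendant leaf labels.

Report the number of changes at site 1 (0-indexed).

4

[col 0] BL: children B:{C}, L:{A} ∪→ {A,C}; cost 1
[col 0] BLZ: children BL:{A,C}, Z:{A} ∩→ {A}; cost 0
[col 0] BLNZ: children BLZ:{A}, N:{A} ∩→ {A}; cost 0
[col 0] ABLNZ: children A:{A}, BLNZ:{A} ∩→ {A}; cost 0
[col 0] ABKLNZ: children ABLNZ:{A}, K:{A} ∩→ {A}; cost 0
[col 0] ABKLNYZ: children ABKLNZ:{A}, Y:{A} ∩→ {A}; cost 0
[col 1] BL: children B:{G}, L:{T} ∪→ {G,T}; cost 1
[col 1] BLZ: children BL:{G,T}, Z:{T} ∩→ {T}; cost 0
[col 1] BLNZ: children BLZ:{T}, N:{A} ∪→ {A,T}; cost 1
[col 1] ABLNZ: children A:{C}, BLNZ:{A,T} ∪→ {A,C,T}; cost 1
[col 1] ABKLNZ: children ABLNZ:{A,C,T}, K:{A} ∩→ {A}; cost 0
[col 1] ABKLNYZ: children ABKLNZ:{A}, Y:{C} ∪→ {A,C}; cost 1
[col 2] BL: children B:{A}, L:{T} ∪→ {A,T}; cost 1
[col 2] BLZ: children BL:{A,T}, Z:{T} ∩→ {T}; cost 0
[col 2] BLNZ: children BLZ:{T}, N:{A} ∪→ {A,T}; cost 1
[col 2] ABLNZ: children A:{G}, BLNZ:{A,T} ∪→ {A,G,T}; cost 1
[col 2] ABKLNZ: children ABLNZ:{A,G,T}, K:{T} ∩→ {T}; cost 0
[col 2] ABKLNYZ: children ABKLNZ:{T}, Y:{G} ∪→ {G,T}; cost 1
[col 3] BL: children B:{T}, L:{C} ∪→ {C,T}; cost 1
[col 3] BLZ: children BL:{C,T}, Z:{G} ∪→ {C,G,T}; cost 1
[col 3] BLNZ: children BLZ:{C,G,T}, N:{T} ∩→ {T}; cost 0
[col 3] ABLNZ: children A:{A}, BLNZ:{T} ∪→ {A,T}; cost 1
[col 3] ABKLNZ: children ABLNZ:{A,T}, K:{T} ∩→ {T}; cost 0
[col 3] ABKLNYZ: children ABKLNZ:{T}, Y:{A} ∪→ {A,T}; cost 1
per-site changes: [1, 4, 4, 4]; total = 13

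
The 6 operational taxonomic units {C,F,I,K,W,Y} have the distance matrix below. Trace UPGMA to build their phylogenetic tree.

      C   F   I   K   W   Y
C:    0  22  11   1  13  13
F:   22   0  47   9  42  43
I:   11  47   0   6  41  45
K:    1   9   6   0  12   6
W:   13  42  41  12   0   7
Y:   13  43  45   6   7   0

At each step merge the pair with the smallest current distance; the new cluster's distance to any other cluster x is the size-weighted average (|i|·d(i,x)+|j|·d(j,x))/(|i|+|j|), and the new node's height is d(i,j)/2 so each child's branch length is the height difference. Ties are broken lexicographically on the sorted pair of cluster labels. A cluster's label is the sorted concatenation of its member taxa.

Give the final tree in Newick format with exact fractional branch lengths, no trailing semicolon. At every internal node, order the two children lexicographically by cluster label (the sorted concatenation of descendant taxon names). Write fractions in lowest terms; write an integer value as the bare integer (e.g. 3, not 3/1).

step 1: merge (C,K) at d=1; branch lengths C→1/2, K→1/2; new cluster CK
  updated: d(CK,F)=31/2, d(CK,I)=17/2, d(CK,W)=25/2, d(CK,Y)=19/2
step 2: merge (W,Y) at d=7; branch lengths W→7/2, Y→7/2; new cluster WY
  updated: d(CK,WY)=11, d(F,WY)=85/2, d(I,WY)=43
step 3: merge (CK,I) at d=17/2; branch lengths CK→15/4, I→17/4; new cluster CIK
  updated: d(CIK,F)=26, d(CIK,WY)=65/3
step 4: merge (CIK,WY) at d=65/3; branch lengths CIK→79/12, WY→22/3; new cluster CIKWY
  updated: d(CIKWY,F)=163/5
step 5: merge (CIKWY,F) at d=163/5; branch lengths CIKWY→82/15, F→163/10; new cluster CFIKWY
final tree: ((((C:1/2,K:1/2):15/4,I:17/4):79/12,(W:7/2,Y:7/2):22/3):82/15,F:163/10)
total length: 3101/60

((((C:1/2,K:1/2):15/4,I:17/4):79/12,(W:7/2,Y:7/2):22/3):82/15,F:163/10)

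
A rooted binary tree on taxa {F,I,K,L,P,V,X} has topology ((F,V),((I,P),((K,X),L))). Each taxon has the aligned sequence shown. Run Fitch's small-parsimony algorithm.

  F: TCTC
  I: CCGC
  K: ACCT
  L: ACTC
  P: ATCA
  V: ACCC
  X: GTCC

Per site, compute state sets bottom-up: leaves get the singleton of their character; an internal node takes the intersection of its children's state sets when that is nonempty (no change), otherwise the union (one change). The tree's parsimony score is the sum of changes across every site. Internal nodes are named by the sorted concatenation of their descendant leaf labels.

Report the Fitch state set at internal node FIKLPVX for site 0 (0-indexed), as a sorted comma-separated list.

[col 0] FV: children F:{T}, V:{A} ∪→ {A,T}; cost 1
[col 0] IP: children I:{C}, P:{A} ∪→ {A,C}; cost 1
[col 0] KX: children K:{A}, X:{G} ∪→ {A,G}; cost 1
[col 0] KLX: children KX:{A,G}, L:{A} ∩→ {A}; cost 0
[col 0] IKLPX: children IP:{A,C}, KLX:{A} ∩→ {A}; cost 0
[col 0] FIKLPVX: children FV:{A,T}, IKLPX:{A} ∩→ {A}; cost 0
[col 1] FV: children F:{C}, V:{C} ∩→ {C}; cost 0
[col 1] IP: children I:{C}, P:{T} ∪→ {C,T}; cost 1
[col 1] KX: children K:{C}, X:{T} ∪→ {C,T}; cost 1
[col 1] KLX: children KX:{C,T}, L:{C} ∩→ {C}; cost 0
[col 1] IKLPX: children IP:{C,T}, KLX:{C} ∩→ {C}; cost 0
[col 1] FIKLPVX: children FV:{C}, IKLPX:{C} ∩→ {C}; cost 0
[col 2] FV: children F:{T}, V:{C} ∪→ {C,T}; cost 1
[col 2] IP: children I:{G}, P:{C} ∪→ {C,G}; cost 1
[col 2] KX: children K:{C}, X:{C} ∩→ {C}; cost 0
[col 2] KLX: children KX:{C}, L:{T} ∪→ {C,T}; cost 1
[col 2] IKLPX: children IP:{C,G}, KLX:{C,T} ∩→ {C}; cost 0
[col 2] FIKLPVX: children FV:{C,T}, IKLPX:{C} ∩→ {C}; cost 0
[col 3] FV: children F:{C}, V:{C} ∩→ {C}; cost 0
[col 3] IP: children I:{C}, P:{A} ∪→ {A,C}; cost 1
[col 3] KX: children K:{T}, X:{C} ∪→ {C,T}; cost 1
[col 3] KLX: children KX:{C,T}, L:{C} ∩→ {C}; cost 0
[col 3] IKLPX: children IP:{A,C}, KLX:{C} ∩→ {C}; cost 0
[col 3] FIKLPVX: children FV:{C}, IKLPX:{C} ∩→ {C}; cost 0
per-site changes: [3, 2, 3, 2]; total = 10

A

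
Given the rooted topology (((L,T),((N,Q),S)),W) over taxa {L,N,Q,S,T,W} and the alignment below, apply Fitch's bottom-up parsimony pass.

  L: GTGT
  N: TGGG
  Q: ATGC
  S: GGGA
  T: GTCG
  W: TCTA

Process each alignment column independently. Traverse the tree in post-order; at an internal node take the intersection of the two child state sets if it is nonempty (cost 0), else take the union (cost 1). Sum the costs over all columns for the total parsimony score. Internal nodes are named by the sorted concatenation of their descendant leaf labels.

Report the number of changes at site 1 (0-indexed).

site 0, node LT: L={G} ∩ T={G} → {G} (+0)
site 0, node NQ: N={T} ∪ Q={A} → {A,T} (+1)
site 0, node NQS: NQ={A,T} ∪ S={G} → {A,G,T} (+1)
site 0, node LNQST: LT={G} ∩ NQS={A,G,T} → {G} (+0)
site 0, node LNQSTW: LNQST={G} ∪ W={T} → {G,T} (+1)
site 1, node LT: L={T} ∩ T={T} → {T} (+0)
site 1, node NQ: N={G} ∪ Q={T} → {G,T} (+1)
site 1, node NQS: NQ={G,T} ∩ S={G} → {G} (+0)
site 1, node LNQST: LT={T} ∪ NQS={G} → {G,T} (+1)
site 1, node LNQSTW: LNQST={G,T} ∪ W={C} → {C,G,T} (+1)
site 2, node LT: L={G} ∪ T={C} → {C,G} (+1)
site 2, node NQ: N={G} ∩ Q={G} → {G} (+0)
site 2, node NQS: NQ={G} ∩ S={G} → {G} (+0)
site 2, node LNQST: LT={C,G} ∩ NQS={G} → {G} (+0)
site 2, node LNQSTW: LNQST={G} ∪ W={T} → {G,T} (+1)
site 3, node LT: L={T} ∪ T={G} → {G,T} (+1)
site 3, node NQ: N={G} ∪ Q={C} → {C,G} (+1)
site 3, node NQS: NQ={C,G} ∪ S={A} → {A,C,G} (+1)
site 3, node LNQST: LT={G,T} ∩ NQS={A,C,G} → {G} (+0)
site 3, node LNQSTW: LNQST={G} ∪ W={A} → {A,G} (+1)
per-site changes: [3, 3, 2, 4]; total = 12

3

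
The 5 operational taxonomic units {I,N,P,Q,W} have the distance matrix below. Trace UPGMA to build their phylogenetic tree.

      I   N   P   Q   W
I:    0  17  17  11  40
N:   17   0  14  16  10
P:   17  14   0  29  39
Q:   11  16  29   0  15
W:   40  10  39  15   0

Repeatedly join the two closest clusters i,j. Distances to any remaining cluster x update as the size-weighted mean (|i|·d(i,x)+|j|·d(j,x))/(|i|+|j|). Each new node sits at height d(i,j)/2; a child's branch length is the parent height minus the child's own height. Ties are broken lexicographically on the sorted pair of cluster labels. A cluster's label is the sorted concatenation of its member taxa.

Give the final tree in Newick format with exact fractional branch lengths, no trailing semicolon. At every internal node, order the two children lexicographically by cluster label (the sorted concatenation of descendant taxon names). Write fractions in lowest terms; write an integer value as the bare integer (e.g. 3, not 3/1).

(((I:11/2,Q:11/2):11/2,(N:5,W:5):6):11/8,P:99/8)

1. join N+W (d=10) ⇒ NW; edges |N|=5, |W|=5
  updated: d(I,NW)=57/2, d(NW,P)=53/2, d(NW,Q)=31/2
2. join I+Q (d=11) ⇒ IQ; edges |I|=11/2, |Q|=11/2
  updated: d(IQ,NW)=22, d(IQ,P)=23
3. join IQ+NW (d=22) ⇒ INQW; edges |IQ|=11/2, |NW|=6
  updated: d(INQW,P)=99/4
4. join INQW+P (d=99/4) ⇒ INPQW; edges |INQW|=11/8, |P|=99/8
final tree: (((I:11/2,Q:11/2):11/2,(N:5,W:5):6):11/8,P:99/8)
total length: 185/4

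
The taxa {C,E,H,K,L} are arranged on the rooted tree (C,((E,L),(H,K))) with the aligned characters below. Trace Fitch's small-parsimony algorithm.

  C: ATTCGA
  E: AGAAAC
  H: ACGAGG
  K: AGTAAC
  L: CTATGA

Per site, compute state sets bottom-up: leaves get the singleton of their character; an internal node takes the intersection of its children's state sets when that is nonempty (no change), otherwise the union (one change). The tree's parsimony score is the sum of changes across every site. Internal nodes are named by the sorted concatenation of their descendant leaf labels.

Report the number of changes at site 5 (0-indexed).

3

EL@0: {A} ∪ {C} = {A,C} (union, +1)
HK@0: {A} ∩ {A} = {A} (intersection, +0)
EHKL@0: {A,C} ∩ {A} = {A} (intersection, +0)
CEHKL@0: {A} ∩ {A} = {A} (intersection, +0)
EL@1: {G} ∪ {T} = {G,T} (union, +1)
HK@1: {C} ∪ {G} = {C,G} (union, +1)
EHKL@1: {G,T} ∩ {C,G} = {G} (intersection, +0)
CEHKL@1: {T} ∪ {G} = {G,T} (union, +1)
EL@2: {A} ∩ {A} = {A} (intersection, +0)
HK@2: {G} ∪ {T} = {G,T} (union, +1)
EHKL@2: {A} ∪ {G,T} = {A,G,T} (union, +1)
CEHKL@2: {T} ∩ {A,G,T} = {T} (intersection, +0)
EL@3: {A} ∪ {T} = {A,T} (union, +1)
HK@3: {A} ∩ {A} = {A} (intersection, +0)
EHKL@3: {A,T} ∩ {A} = {A} (intersection, +0)
CEHKL@3: {C} ∪ {A} = {A,C} (union, +1)
EL@4: {A} ∪ {G} = {A,G} (union, +1)
HK@4: {G} ∪ {A} = {A,G} (union, +1)
EHKL@4: {A,G} ∩ {A,G} = {A,G} (intersection, +0)
CEHKL@4: {G} ∩ {A,G} = {G} (intersection, +0)
EL@5: {C} ∪ {A} = {A,C} (union, +1)
HK@5: {G} ∪ {C} = {C,G} (union, +1)
EHKL@5: {A,C} ∩ {C,G} = {C} (intersection, +0)
CEHKL@5: {A} ∪ {C} = {A,C} (union, +1)
per-site changes: [1, 3, 2, 2, 2, 3]; total = 13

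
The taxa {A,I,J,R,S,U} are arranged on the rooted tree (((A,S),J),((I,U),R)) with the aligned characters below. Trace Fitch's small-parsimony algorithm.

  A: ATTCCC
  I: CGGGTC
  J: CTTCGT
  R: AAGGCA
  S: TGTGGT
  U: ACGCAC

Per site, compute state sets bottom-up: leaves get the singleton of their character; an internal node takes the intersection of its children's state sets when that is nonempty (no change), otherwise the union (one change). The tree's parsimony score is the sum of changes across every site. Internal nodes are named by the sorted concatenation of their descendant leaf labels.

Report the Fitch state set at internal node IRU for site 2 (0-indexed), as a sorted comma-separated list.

G

[col 0] AS: children A:{A}, S:{T} ∪→ {A,T}; cost 1
[col 0] AJS: children AS:{A,T}, J:{C} ∪→ {A,C,T}; cost 1
[col 0] IU: children I:{C}, U:{A} ∪→ {A,C}; cost 1
[col 0] IRU: children IU:{A,C}, R:{A} ∩→ {A}; cost 0
[col 0] AIJRSU: children AJS:{A,C,T}, IRU:{A} ∩→ {A}; cost 0
[col 1] AS: children A:{T}, S:{G} ∪→ {G,T}; cost 1
[col 1] AJS: children AS:{G,T}, J:{T} ∩→ {T}; cost 0
[col 1] IU: children I:{G}, U:{C} ∪→ {C,G}; cost 1
[col 1] IRU: children IU:{C,G}, R:{A} ∪→ {A,C,G}; cost 1
[col 1] AIJRSU: children AJS:{T}, IRU:{A,C,G} ∪→ {A,C,G,T}; cost 1
[col 2] AS: children A:{T}, S:{T} ∩→ {T}; cost 0
[col 2] AJS: children AS:{T}, J:{T} ∩→ {T}; cost 0
[col 2] IU: children I:{G}, U:{G} ∩→ {G}; cost 0
[col 2] IRU: children IU:{G}, R:{G} ∩→ {G}; cost 0
[col 2] AIJRSU: children AJS:{T}, IRU:{G} ∪→ {G,T}; cost 1
[col 3] AS: children A:{C}, S:{G} ∪→ {C,G}; cost 1
[col 3] AJS: children AS:{C,G}, J:{C} ∩→ {C}; cost 0
[col 3] IU: children I:{G}, U:{C} ∪→ {C,G}; cost 1
[col 3] IRU: children IU:{C,G}, R:{G} ∩→ {G}; cost 0
[col 3] AIJRSU: children AJS:{C}, IRU:{G} ∪→ {C,G}; cost 1
[col 4] AS: children A:{C}, S:{G} ∪→ {C,G}; cost 1
[col 4] AJS: children AS:{C,G}, J:{G} ∩→ {G}; cost 0
[col 4] IU: children I:{T}, U:{A} ∪→ {A,T}; cost 1
[col 4] IRU: children IU:{A,T}, R:{C} ∪→ {A,C,T}; cost 1
[col 4] AIJRSU: children AJS:{G}, IRU:{A,C,T} ∪→ {A,C,G,T}; cost 1
[col 5] AS: children A:{C}, S:{T} ∪→ {C,T}; cost 1
[col 5] AJS: children AS:{C,T}, J:{T} ∩→ {T}; cost 0
[col 5] IU: children I:{C}, U:{C} ∩→ {C}; cost 0
[col 5] IRU: children IU:{C}, R:{A} ∪→ {A,C}; cost 1
[col 5] AIJRSU: children AJS:{T}, IRU:{A,C} ∪→ {A,C,T}; cost 1
per-site changes: [3, 4, 1, 3, 4, 3]; total = 18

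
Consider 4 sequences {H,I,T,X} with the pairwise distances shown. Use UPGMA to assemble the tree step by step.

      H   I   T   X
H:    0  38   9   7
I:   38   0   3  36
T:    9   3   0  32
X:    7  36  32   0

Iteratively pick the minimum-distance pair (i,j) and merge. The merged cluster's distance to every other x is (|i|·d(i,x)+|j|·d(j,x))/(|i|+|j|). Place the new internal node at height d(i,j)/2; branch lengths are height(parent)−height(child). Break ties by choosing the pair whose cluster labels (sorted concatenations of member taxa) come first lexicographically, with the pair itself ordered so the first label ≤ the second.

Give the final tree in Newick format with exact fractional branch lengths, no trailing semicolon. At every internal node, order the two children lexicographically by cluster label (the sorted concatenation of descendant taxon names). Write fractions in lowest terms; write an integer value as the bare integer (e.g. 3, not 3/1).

((H:7/2,X:7/2):87/8,(I:3/2,T:3/2):103/8)

iteration 1: select I,T (d=3); attach at lengths (3/2, 3/2); label the merged cluster IT
  updated: d(H,IT)=47/2, d(IT,X)=34
iteration 2: select H,X (d=7); attach at lengths (7/2, 7/2); label the merged cluster HX
  updated: d(HX,IT)=115/4
iteration 3: select HX,IT (d=115/4); attach at lengths (87/8, 103/8); label the merged cluster HITX
final tree: ((H:7/2,X:7/2):87/8,(I:3/2,T:3/2):103/8)
total length: 135/4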